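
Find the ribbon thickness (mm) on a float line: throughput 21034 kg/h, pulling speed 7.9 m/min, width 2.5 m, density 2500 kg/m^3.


Ribbon cross-section from mass balance:
  Volume rate = throughput / density = 21034 / 2500 = 8.4136 m^3/h
  thickness = volume rate / (speed * 60 * width), i.e.
  thickness = throughput / (60 * speed * width * density) * 1000
  thickness = 21034 / (60 * 7.9 * 2.5 * 2500) * 1000 = 7.1 mm

7.1 mm


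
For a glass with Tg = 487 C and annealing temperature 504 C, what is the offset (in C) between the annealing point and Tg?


Offset = T_anneal - Tg:
  offset = 504 - 487 = 17 C

17 C


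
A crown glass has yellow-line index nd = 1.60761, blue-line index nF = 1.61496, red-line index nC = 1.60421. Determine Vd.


Abbe number formula: Vd = (nd - 1) / (nF - nC)
  nd - 1 = 1.60761 - 1 = 0.60761
  nF - nC = 1.61496 - 1.60421 = 0.01075
  Vd = 0.60761 / 0.01075 = 56.52

56.52


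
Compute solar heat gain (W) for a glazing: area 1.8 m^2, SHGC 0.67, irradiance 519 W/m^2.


Solar heat gain: Q = Area * SHGC * Irradiance
  Q = 1.8 * 0.67 * 519 = 625.9 W

625.9 W


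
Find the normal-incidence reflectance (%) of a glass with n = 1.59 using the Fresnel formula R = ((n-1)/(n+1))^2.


Fresnel reflectance at normal incidence:
  R = ((n - 1)/(n + 1))^2
  (n - 1)/(n + 1) = (1.59 - 1)/(1.59 + 1) = 0.227799
  R = 0.227799^2 = 0.0518924
  R(%) = 0.0518924 * 100 = 5.189%

5.189%


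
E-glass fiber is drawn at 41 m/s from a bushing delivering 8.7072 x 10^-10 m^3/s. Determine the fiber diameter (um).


Cross-sectional area from continuity:
  A = Q / v = 8.7072 x 10^-10 / 41 = 2.123707 x 10^-11 m^2
Diameter from circular cross-section:
  d = sqrt(4A / pi) * 10^6 (m -> um)
  d = sqrt(4 * 2.123707 x 10^-11 / pi) * 10^6 = 5.2 um

5.2 um


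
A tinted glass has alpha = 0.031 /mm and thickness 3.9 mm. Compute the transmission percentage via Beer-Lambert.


Beer-Lambert law: T = exp(-alpha * thickness)
  exponent = -0.031 * 3.9 = -0.1209
  T = exp(-0.1209) = 0.8861
  Percentage = 0.8861 * 100 = 88.61%

88.61%


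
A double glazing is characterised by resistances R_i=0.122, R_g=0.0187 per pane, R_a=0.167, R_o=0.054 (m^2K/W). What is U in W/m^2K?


Total thermal resistance (series):
  R_total = R_in + R_glass + R_air + R_glass + R_out
  R_total = 0.122 + 0.0187 + 0.167 + 0.0187 + 0.054 = 0.3804 m^2K/W
U-value = 1 / R_total = 1 / 0.3804 = 2.629 W/m^2K

2.629 W/m^2K


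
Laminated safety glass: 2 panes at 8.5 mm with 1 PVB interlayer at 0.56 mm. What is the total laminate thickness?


Total thickness = glass contribution + PVB contribution
  Glass: 2 * 8.5 = 17.0 mm
  PVB: 1 * 0.56 = 0.56 mm
  Total = 17.0 + 0.56 = 17.56 mm

17.56 mm


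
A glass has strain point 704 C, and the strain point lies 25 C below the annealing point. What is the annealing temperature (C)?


T_anneal = T_strain + gap:
  T_anneal = 704 + 25 = 729 C

729 C


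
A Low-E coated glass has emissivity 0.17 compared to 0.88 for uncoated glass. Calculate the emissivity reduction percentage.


Percentage reduction = (1 - coated/uncoated) * 100
  Ratio = 0.17 / 0.88 = 0.1932
  Reduction = (1 - 0.1932) * 100 = 80.7%

80.7%


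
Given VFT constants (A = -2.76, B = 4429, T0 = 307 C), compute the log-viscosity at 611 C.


VFT equation: log(eta) = A + B / (T - T0)
  T - T0 = 611 - 307 = 304
  B / (T - T0) = 4429 / 304 = 14.569
  log(eta) = -2.76 + 14.569 = 11.809

11.809


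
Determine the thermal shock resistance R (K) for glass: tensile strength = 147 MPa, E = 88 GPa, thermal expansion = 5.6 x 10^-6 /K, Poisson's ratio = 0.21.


Thermal shock resistance: R = sigma * (1 - nu) / (E * alpha)
  Numerator = 147 * (1 - 0.21) = 116.13
  Denominator = 88 * 1000 * (5.6 x 10^-6) = 0.4928
  R = 116.13 / 0.4928 = 235.7 K

235.7 K


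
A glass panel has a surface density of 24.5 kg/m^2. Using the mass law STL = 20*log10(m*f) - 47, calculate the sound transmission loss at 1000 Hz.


Mass law: STL = 20 * log10(m * f) - 47
  m * f = 24.5 * 1000 = 24500
  log10(24500) = 4.38917
  STL = 20 * 4.38917 - 47 = 87.7834 - 47 = 40.8 dB

40.8 dB


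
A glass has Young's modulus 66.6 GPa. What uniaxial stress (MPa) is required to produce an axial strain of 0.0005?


Rearrange E = sigma / epsilon:
  sigma = E * epsilon
  E (MPa) = 66.6 * 1000 = 66600
  sigma = 66600 * 0.0005 = 33.3 MPa

33.3 MPa


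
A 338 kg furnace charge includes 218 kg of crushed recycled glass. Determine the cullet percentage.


Cullet ratio = (cullet mass / total batch mass) * 100
  Ratio = 218 / 338 * 100 = 64.5%

64.5%


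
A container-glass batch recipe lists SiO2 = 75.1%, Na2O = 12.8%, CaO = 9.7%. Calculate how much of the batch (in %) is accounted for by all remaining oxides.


Sum the three major oxides:
  SiO2 + Na2O + CaO = 75.1 + 12.8 + 9.7 = 97.6%
Subtract from 100%:
  Others = 100 - 97.6 = 2.4%

2.4%


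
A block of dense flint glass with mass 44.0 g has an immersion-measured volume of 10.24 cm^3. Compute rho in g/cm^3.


Use the definition of density:
  rho = mass / volume
  rho = 44.0 / 10.24 = 4.297 g/cm^3

4.297 g/cm^3


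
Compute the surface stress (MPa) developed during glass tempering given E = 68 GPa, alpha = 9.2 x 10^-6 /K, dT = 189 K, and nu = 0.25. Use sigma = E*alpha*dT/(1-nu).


Tempering stress: sigma = E * alpha * dT / (1 - nu)
  E (MPa) = 68 * 1000 = 68000
  Numerator = 68000 * (9.2 x 10^-6) * 189 = 118.2384
  Denominator = 1 - 0.25 = 0.75
  sigma = 118.2384 / 0.75 = 157.7 MPa

157.7 MPa


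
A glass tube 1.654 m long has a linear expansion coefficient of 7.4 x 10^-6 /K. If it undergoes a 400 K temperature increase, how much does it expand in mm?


Thermal expansion formula: dL = alpha * L0 * dT
  dL = (7.4 x 10^-6) * 1.654 * 400 = 0.00489584 m
Convert to mm: 0.00489584 * 1000 = 4.8958 mm

4.8958 mm


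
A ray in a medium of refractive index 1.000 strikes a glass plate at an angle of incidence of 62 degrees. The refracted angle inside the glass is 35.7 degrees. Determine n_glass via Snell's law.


Apply Snell's law: n1 * sin(theta1) = n2 * sin(theta2)
  n2 = n1 * sin(theta1) / sin(theta2)
  sin(62) = 0.882948
  sin(35.7) = 0.583541
  n2 = 1.000 * 0.882948 / 0.583541 = 1.5131

1.5131


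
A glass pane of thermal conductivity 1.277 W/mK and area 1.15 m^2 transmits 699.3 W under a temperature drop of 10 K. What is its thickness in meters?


Fourier's law: t = k * A * dT / Q
  t = 1.277 * 1.15 * 10 / 699.3
  t = 14.6855 / 699.3 = 0.021 m

0.021 m


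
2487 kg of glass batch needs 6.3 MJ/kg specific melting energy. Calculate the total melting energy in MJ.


Total energy = mass * specific energy
  E = 2487 * 6.3 = 15668.1 MJ

15668.1 MJ


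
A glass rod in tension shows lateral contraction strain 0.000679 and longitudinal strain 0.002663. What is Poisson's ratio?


Poisson's ratio: nu = lateral strain / axial strain
  nu = 0.000679 / 0.002663 = 0.255

0.255


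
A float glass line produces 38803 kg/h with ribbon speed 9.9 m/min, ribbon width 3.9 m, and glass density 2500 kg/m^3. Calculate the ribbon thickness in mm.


Ribbon cross-section from mass balance:
  Volume rate = throughput / density = 38803 / 2500 = 15.5212 m^3/h
  thickness = volume rate / (speed * 60 * width), i.e.
  thickness = throughput / (60 * speed * width * density) * 1000
  thickness = 38803 / (60 * 9.9 * 3.9 * 2500) * 1000 = 6.7 mm

6.7 mm


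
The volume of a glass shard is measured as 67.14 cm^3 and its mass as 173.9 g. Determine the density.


Use the definition of density:
  rho = mass / volume
  rho = 173.9 / 67.14 = 2.59 g/cm^3

2.59 g/cm^3


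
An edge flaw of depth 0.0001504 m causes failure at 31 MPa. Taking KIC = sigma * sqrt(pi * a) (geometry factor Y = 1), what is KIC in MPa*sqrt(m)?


Fracture toughness: KIC = sigma * sqrt(pi * a)
  pi * a = pi * 0.0001504 = 0.000472496
  sqrt(pi * a) = 0.021737
  KIC = 31 * 0.021737 = 0.674 MPa*sqrt(m)

0.674 MPa*sqrt(m)


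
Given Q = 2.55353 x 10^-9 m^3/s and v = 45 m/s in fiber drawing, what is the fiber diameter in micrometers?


Cross-sectional area from continuity:
  A = Q / v = 2.55353 x 10^-9 / 45 = 5.674511 x 10^-11 m^2
Diameter from circular cross-section:
  d = sqrt(4A / pi) * 10^6 (m -> um)
  d = sqrt(4 * 5.674511 x 10^-11 / pi) * 10^6 = 8.5 um

8.5 um


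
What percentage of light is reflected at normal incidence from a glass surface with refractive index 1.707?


Fresnel reflectance at normal incidence:
  R = ((n - 1)/(n + 1))^2
  (n - 1)/(n + 1) = (1.707 - 1)/(1.707 + 1) = 0.261175
  R = 0.261175^2 = 0.0682124
  R(%) = 0.0682124 * 100 = 6.821%

6.821%


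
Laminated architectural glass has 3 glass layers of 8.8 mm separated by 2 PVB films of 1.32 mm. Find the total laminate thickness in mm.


Total thickness = glass contribution + PVB contribution
  Glass: 3 * 8.8 = 26.4 mm
  PVB: 2 * 1.32 = 2.64 mm
  Total = 26.4 + 2.64 = 29.04 mm

29.04 mm


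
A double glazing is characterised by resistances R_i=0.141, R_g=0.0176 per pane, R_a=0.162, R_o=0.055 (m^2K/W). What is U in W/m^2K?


Total thermal resistance (series):
  R_total = R_in + R_glass + R_air + R_glass + R_out
  R_total = 0.141 + 0.0176 + 0.162 + 0.0176 + 0.055 = 0.3932 m^2K/W
U-value = 1 / R_total = 1 / 0.3932 = 2.543 W/m^2K

2.543 W/m^2K


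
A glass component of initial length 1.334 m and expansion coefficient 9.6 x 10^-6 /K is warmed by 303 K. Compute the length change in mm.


Thermal expansion formula: dL = alpha * L0 * dT
  dL = (9.6 x 10^-6) * 1.334 * 303 = 0.00388034 m
Convert to mm: 0.00388034 * 1000 = 3.8803 mm

3.8803 mm


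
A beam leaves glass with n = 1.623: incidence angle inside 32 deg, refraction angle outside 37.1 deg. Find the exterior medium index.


Apply Snell's law: n1 * sin(theta1) = n2 * sin(theta2)
  n2 = n1 * sin(theta1) / sin(theta2)
  sin(32) = 0.529919
  sin(37.1) = 0.603208
  n2 = 1.623 * 0.529919 / 0.603208 = 1.4258

1.4258


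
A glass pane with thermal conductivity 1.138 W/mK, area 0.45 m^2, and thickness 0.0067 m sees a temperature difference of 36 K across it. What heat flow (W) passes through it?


Fourier's law: Q = k * A * dT / t
  Q = 1.138 * 0.45 * 36 / 0.0067
  Q = 18.4356 / 0.0067 = 2751.6 W

2751.6 W


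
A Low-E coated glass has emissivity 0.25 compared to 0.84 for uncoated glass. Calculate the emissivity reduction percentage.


Percentage reduction = (1 - coated/uncoated) * 100
  Ratio = 0.25 / 0.84 = 0.2976
  Reduction = (1 - 0.2976) * 100 = 70.2%

70.2%


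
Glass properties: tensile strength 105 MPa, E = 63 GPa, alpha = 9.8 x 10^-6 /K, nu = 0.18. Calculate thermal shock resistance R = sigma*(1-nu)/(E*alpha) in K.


Thermal shock resistance: R = sigma * (1 - nu) / (E * alpha)
  Numerator = 105 * (1 - 0.18) = 86.1
  Denominator = 63 * 1000 * (9.8 x 10^-6) = 0.6174
  R = 86.1 / 0.6174 = 139.5 K

139.5 K


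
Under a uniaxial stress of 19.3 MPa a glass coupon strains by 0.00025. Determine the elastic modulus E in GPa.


Young's modulus: E = stress / strain
  E = 19.3 MPa / 0.00025 = 77200 MPa
Convert to GPa: 77200 / 1000 = 77.2 GPa

77.2 GPa


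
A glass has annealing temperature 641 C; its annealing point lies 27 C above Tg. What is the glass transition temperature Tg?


Rearrange T_anneal = Tg + offset for Tg:
  Tg = T_anneal - offset = 641 - 27 = 614 C

614 C


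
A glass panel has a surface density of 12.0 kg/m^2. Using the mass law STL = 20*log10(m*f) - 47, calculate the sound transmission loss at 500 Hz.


Mass law: STL = 20 * log10(m * f) - 47
  m * f = 12.0 * 500 = 6000
  log10(6000) = 3.77815
  STL = 20 * 3.77815 - 47 = 75.563 - 47 = 28.6 dB

28.6 dB


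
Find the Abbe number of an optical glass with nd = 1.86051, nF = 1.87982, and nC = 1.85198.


Abbe number formula: Vd = (nd - 1) / (nF - nC)
  nd - 1 = 1.86051 - 1 = 0.86051
  nF - nC = 1.87982 - 1.85198 = 0.02784
  Vd = 0.86051 / 0.02784 = 30.91

30.91


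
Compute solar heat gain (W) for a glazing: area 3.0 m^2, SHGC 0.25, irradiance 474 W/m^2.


Solar heat gain: Q = Area * SHGC * Irradiance
  Q = 3.0 * 0.25 * 474 = 355.5 W

355.5 W


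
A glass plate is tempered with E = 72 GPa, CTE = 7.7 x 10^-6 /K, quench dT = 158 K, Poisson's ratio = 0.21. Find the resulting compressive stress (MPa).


Tempering stress: sigma = E * alpha * dT / (1 - nu)
  E (MPa) = 72 * 1000 = 72000
  Numerator = 72000 * (7.7 x 10^-6) * 158 = 87.5952
  Denominator = 1 - 0.21 = 0.79
  sigma = 87.5952 / 0.79 = 110.9 MPa

110.9 MPa


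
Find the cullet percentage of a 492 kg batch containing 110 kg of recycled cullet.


Cullet ratio = (cullet mass / total batch mass) * 100
  Ratio = 110 / 492 * 100 = 22.36%

22.36%


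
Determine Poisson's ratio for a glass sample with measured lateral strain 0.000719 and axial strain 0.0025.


Poisson's ratio: nu = lateral strain / axial strain
  nu = 0.000719 / 0.0025 = 0.2876

0.2876


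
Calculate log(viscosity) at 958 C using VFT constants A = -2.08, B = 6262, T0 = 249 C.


VFT equation: log(eta) = A + B / (T - T0)
  T - T0 = 958 - 249 = 709
  B / (T - T0) = 6262 / 709 = 8.832
  log(eta) = -2.08 + 8.832 = 6.752

6.752


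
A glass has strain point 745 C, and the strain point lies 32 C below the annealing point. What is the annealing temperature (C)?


T_anneal = T_strain + gap:
  T_anneal = 745 + 32 = 777 C

777 C


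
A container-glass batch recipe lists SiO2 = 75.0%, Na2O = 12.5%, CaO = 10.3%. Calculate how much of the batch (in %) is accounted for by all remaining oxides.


Sum the three major oxides:
  SiO2 + Na2O + CaO = 75.0 + 12.5 + 10.3 = 97.8%
Subtract from 100%:
  Others = 100 - 97.8 = 2.2%

2.2%


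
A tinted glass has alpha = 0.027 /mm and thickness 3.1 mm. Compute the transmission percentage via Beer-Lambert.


Beer-Lambert law: T = exp(-alpha * thickness)
  exponent = -0.027 * 3.1 = -0.0837
  T = exp(-0.0837) = 0.9197
  Percentage = 0.9197 * 100 = 91.97%

91.97%


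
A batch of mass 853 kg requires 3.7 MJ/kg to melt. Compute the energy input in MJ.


Total energy = mass * specific energy
  E = 853 * 3.7 = 3156.1 MJ

3156.1 MJ


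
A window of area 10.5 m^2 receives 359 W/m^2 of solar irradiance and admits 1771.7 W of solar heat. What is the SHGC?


Rearrange Q = Area * SHGC * Irradiance:
  SHGC = Q / (Area * Irradiance)
  SHGC = 1771.7 / (10.5 * 359) = 0.47

0.47


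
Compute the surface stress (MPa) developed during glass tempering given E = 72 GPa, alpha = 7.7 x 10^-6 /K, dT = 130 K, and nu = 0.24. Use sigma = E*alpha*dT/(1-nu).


Tempering stress: sigma = E * alpha * dT / (1 - nu)
  E (MPa) = 72 * 1000 = 72000
  Numerator = 72000 * (7.7 x 10^-6) * 130 = 72.072
  Denominator = 1 - 0.24 = 0.76
  sigma = 72.072 / 0.76 = 94.8 MPa

94.8 MPa


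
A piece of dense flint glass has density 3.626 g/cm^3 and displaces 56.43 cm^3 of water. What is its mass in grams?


Rearrange rho = m / V:
  m = rho * V
  m = 3.626 * 56.43 = 204.615 g

204.615 g


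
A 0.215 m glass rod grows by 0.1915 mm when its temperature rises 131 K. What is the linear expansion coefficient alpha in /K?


Rearrange dL = alpha * L0 * dT for alpha:
  alpha = dL / (L0 * dT)
  alpha = (0.1915 / 1000) / (0.215 * 131) = 0.000006799 /K = 6.799 x 10^-6 /K

6.799 x 10^-6 /K


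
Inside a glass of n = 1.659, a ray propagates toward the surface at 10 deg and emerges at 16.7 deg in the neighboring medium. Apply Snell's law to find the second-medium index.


Apply Snell's law: n1 * sin(theta1) = n2 * sin(theta2)
  n2 = n1 * sin(theta1) / sin(theta2)
  sin(10) = 0.173648
  sin(16.7) = 0.287361
  n2 = 1.659 * 0.173648 / 0.287361 = 1.0025

1.0025


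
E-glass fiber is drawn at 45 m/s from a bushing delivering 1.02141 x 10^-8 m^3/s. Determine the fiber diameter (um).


Cross-sectional area from continuity:
  A = Q / v = 1.02141 x 10^-8 / 45 = 2.2698 x 10^-10 m^2
Diameter from circular cross-section:
  d = sqrt(4A / pi) * 10^6 (m -> um)
  d = sqrt(4 * 2.2698 x 10^-10 / pi) * 10^6 = 17.0 um

17.0 um


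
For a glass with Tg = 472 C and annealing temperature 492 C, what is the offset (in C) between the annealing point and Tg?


Offset = T_anneal - Tg:
  offset = 492 - 472 = 20 C

20 C


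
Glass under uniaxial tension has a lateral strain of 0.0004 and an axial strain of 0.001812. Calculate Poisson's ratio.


Poisson's ratio: nu = lateral strain / axial strain
  nu = 0.0004 / 0.001812 = 0.2208

0.2208


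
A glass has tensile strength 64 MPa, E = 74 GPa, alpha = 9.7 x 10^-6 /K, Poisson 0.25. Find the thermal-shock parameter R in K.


Thermal shock resistance: R = sigma * (1 - nu) / (E * alpha)
  Numerator = 64 * (1 - 0.25) = 48.0
  Denominator = 74 * 1000 * (9.7 x 10^-6) = 0.7178
  R = 48.0 / 0.7178 = 66.9 K

66.9 K


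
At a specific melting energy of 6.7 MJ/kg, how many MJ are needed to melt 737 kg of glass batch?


Total energy = mass * specific energy
  E = 737 * 6.7 = 4937.9 MJ

4937.9 MJ


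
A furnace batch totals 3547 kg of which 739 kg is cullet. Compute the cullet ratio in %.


Cullet ratio = (cullet mass / total batch mass) * 100
  Ratio = 739 / 3547 * 100 = 20.83%

20.83%


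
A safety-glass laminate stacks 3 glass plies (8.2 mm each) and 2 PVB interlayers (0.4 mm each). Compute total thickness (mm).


Total thickness = glass contribution + PVB contribution
  Glass: 3 * 8.2 = 24.6 mm
  PVB: 2 * 0.4 = 0.8 mm
  Total = 24.6 + 0.8 = 25.4 mm

25.4 mm


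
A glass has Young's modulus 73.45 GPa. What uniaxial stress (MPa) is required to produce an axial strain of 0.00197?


Rearrange E = sigma / epsilon:
  sigma = E * epsilon
  E (MPa) = 73.45 * 1000 = 73450
  sigma = 73450 * 0.00197 = 144.7 MPa

144.7 MPa


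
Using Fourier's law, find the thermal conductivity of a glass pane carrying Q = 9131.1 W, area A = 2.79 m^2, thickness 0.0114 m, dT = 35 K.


Fourier's law rearranged: k = Q * t / (A * dT)
  Numerator = 9131.1 * 0.0114 = 104.09454
  Denominator = 2.79 * 35 = 97.65
  k = 104.09454 / 97.65 = 1.066 W/mK

1.066 W/mK


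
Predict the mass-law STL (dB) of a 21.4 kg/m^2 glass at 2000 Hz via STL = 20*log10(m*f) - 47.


Mass law: STL = 20 * log10(m * f) - 47
  m * f = 21.4 * 2000 = 42800
  log10(42800) = 4.63144
  STL = 20 * 4.63144 - 47 = 92.6288 - 47 = 45.6 dB

45.6 dB


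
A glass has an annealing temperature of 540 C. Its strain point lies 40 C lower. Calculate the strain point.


Strain point = annealing point - difference:
  T_strain = 540 - 40 = 500 C

500 C


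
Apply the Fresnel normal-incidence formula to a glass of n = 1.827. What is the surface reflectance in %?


Fresnel reflectance at normal incidence:
  R = ((n - 1)/(n + 1))^2
  (n - 1)/(n + 1) = (1.827 - 1)/(1.827 + 1) = 0.292536
  R = 0.292536^2 = 0.0855773
  R(%) = 0.0855773 * 100 = 8.558%

8.558%


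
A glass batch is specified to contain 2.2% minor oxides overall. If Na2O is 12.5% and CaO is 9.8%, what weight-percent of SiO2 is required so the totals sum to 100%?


Known pieces sum to 100%:
  SiO2 = 100 - (others + Na2O + CaO)
  SiO2 = 100 - (2.2 + 12.5 + 9.8) = 75.5%

75.5%


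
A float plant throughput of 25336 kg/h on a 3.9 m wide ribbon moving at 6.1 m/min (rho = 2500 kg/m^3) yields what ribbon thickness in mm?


Ribbon cross-section from mass balance:
  Volume rate = throughput / density = 25336 / 2500 = 10.1344 m^3/h
  thickness = volume rate / (speed * 60 * width), i.e.
  thickness = throughput / (60 * speed * width * density) * 1000
  thickness = 25336 / (60 * 6.1 * 3.9 * 2500) * 1000 = 7.1 mm

7.1 mm


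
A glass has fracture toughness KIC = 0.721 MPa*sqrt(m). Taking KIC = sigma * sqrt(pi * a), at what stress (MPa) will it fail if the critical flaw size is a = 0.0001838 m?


Rearrange KIC = sigma * sqrt(pi * a):
  sigma = KIC / sqrt(pi * a)
  sqrt(pi * 0.0001838) = 0.02403
  sigma = 0.721 / 0.02403 = 30.0 MPa

30.0 MPa


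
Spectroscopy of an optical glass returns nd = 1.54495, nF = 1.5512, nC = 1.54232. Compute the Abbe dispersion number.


Abbe number formula: Vd = (nd - 1) / (nF - nC)
  nd - 1 = 1.54495 - 1 = 0.54495
  nF - nC = 1.5512 - 1.54232 = 0.00888
  Vd = 0.54495 / 0.00888 = 61.37

61.37


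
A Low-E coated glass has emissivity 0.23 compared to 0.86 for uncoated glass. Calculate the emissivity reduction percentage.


Percentage reduction = (1 - coated/uncoated) * 100
  Ratio = 0.23 / 0.86 = 0.2674
  Reduction = (1 - 0.2674) * 100 = 73.3%

73.3%


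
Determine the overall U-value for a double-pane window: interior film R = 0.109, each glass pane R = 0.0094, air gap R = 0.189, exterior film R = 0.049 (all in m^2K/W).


Total thermal resistance (series):
  R_total = R_in + R_glass + R_air + R_glass + R_out
  R_total = 0.109 + 0.0094 + 0.189 + 0.0094 + 0.049 = 0.3658 m^2K/W
U-value = 1 / R_total = 1 / 0.3658 = 2.734 W/m^2K

2.734 W/m^2K


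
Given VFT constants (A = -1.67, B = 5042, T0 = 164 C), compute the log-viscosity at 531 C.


VFT equation: log(eta) = A + B / (T - T0)
  T - T0 = 531 - 164 = 367
  B / (T - T0) = 5042 / 367 = 13.738
  log(eta) = -1.67 + 13.738 = 12.068

12.068


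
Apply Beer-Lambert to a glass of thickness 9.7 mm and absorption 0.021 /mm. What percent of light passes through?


Beer-Lambert law: T = exp(-alpha * thickness)
  exponent = -0.021 * 9.7 = -0.2037
  T = exp(-0.2037) = 0.8157
  Percentage = 0.8157 * 100 = 81.57%

81.57%


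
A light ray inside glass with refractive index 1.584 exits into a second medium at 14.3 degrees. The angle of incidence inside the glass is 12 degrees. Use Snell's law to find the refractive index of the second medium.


Apply Snell's law: n1 * sin(theta1) = n2 * sin(theta2)
  n2 = n1 * sin(theta1) / sin(theta2)
  sin(12) = 0.207912
  sin(14.3) = 0.246999
  n2 = 1.584 * 0.207912 / 0.246999 = 1.3333

1.3333


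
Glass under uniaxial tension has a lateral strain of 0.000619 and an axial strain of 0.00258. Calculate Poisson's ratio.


Poisson's ratio: nu = lateral strain / axial strain
  nu = 0.000619 / 0.00258 = 0.2399

0.2399


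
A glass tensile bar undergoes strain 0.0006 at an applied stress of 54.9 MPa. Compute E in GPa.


Young's modulus: E = stress / strain
  E = 54.9 MPa / 0.0006 = 91500 MPa
Convert to GPa: 91500 / 1000 = 91.5 GPa

91.5 GPa


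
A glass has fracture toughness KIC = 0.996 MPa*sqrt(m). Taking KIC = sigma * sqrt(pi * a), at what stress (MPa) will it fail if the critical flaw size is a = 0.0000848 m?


Rearrange KIC = sigma * sqrt(pi * a):
  sigma = KIC / sqrt(pi * a)
  sqrt(pi * 0.0000848) = 0.016322
  sigma = 0.996 / 0.016322 = 61.02 MPa

61.02 MPa


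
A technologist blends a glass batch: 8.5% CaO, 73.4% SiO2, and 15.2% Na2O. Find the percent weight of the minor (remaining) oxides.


Sum the three major oxides:
  SiO2 + Na2O + CaO = 73.4 + 15.2 + 8.5 = 97.1%
Subtract from 100%:
  Others = 100 - 97.1 = 2.9%

2.9%


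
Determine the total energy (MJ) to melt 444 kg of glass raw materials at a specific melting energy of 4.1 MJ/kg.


Total energy = mass * specific energy
  E = 444 * 4.1 = 1820.4 MJ

1820.4 MJ


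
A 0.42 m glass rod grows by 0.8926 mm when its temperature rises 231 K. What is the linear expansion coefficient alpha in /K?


Rearrange dL = alpha * L0 * dT for alpha:
  alpha = dL / (L0 * dT)
  alpha = (0.8926 / 1000) / (0.42 * 231) = 0.0000092 /K = 9.2 x 10^-6 /K

9.2 x 10^-6 /K


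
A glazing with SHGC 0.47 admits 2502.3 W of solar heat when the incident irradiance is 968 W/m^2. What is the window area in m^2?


Rearrange Q = Area * SHGC * Irradiance:
  Area = Q / (SHGC * Irradiance)
  Area = 2502.3 / (0.47 * 968) = 5.5 m^2

5.5 m^2


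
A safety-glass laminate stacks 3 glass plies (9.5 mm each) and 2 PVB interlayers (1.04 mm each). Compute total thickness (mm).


Total thickness = glass contribution + PVB contribution
  Glass: 3 * 9.5 = 28.5 mm
  PVB: 2 * 1.04 = 2.08 mm
  Total = 28.5 + 2.08 = 30.58 mm

30.58 mm


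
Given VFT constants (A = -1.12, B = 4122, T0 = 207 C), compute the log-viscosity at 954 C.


VFT equation: log(eta) = A + B / (T - T0)
  T - T0 = 954 - 207 = 747
  B / (T - T0) = 4122 / 747 = 5.518
  log(eta) = -1.12 + 5.518 = 4.398

4.398


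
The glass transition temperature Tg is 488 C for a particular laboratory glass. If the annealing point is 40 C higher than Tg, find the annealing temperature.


The annealing temperature is Tg plus the offset:
  T_anneal = 488 + 40 = 528 C

528 C


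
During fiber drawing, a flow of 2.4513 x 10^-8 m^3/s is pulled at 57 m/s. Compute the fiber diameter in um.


Cross-sectional area from continuity:
  A = Q / v = 2.4513 x 10^-8 / 57 = 4.300526 x 10^-10 m^2
Diameter from circular cross-section:
  d = sqrt(4A / pi) * 10^6 (m -> um)
  d = sqrt(4 * 4.300526 x 10^-10 / pi) * 10^6 = 23.4 um

23.4 um


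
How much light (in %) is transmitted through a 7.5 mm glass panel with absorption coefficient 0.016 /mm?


Beer-Lambert law: T = exp(-alpha * thickness)
  exponent = -0.016 * 7.5 = -0.12
  T = exp(-0.12) = 0.8869
  Percentage = 0.8869 * 100 = 88.69%

88.69%


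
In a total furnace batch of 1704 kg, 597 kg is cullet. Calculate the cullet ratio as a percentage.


Cullet ratio = (cullet mass / total batch mass) * 100
  Ratio = 597 / 1704 * 100 = 35.04%

35.04%


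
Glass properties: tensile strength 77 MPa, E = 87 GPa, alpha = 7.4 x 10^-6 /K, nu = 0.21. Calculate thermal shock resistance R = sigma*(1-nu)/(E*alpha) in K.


Thermal shock resistance: R = sigma * (1 - nu) / (E * alpha)
  Numerator = 77 * (1 - 0.21) = 60.83
  Denominator = 87 * 1000 * (7.4 x 10^-6) = 0.6438
  R = 60.83 / 0.6438 = 94.5 K

94.5 K


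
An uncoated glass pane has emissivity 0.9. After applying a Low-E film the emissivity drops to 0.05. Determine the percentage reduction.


Percentage reduction = (1 - coated/uncoated) * 100
  Ratio = 0.05 / 0.9 = 0.0556
  Reduction = (1 - 0.0556) * 100 = 94.4%

94.4%


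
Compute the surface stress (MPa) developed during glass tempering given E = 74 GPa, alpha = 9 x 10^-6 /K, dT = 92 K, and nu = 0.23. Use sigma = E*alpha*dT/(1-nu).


Tempering stress: sigma = E * alpha * dT / (1 - nu)
  E (MPa) = 74 * 1000 = 74000
  Numerator = 74000 * (9 x 10^-6) * 92 = 61.272
  Denominator = 1 - 0.23 = 0.77
  sigma = 61.272 / 0.77 = 79.6 MPa

79.6 MPa


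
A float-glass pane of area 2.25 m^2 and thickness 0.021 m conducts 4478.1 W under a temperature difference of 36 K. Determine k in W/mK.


Fourier's law rearranged: k = Q * t / (A * dT)
  Numerator = 4478.1 * 0.021 = 94.0401
  Denominator = 2.25 * 36 = 81.0
  k = 94.0401 / 81.0 = 1.161 W/mK

1.161 W/mK


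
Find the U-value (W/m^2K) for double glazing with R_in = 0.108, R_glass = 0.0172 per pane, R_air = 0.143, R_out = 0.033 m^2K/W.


Total thermal resistance (series):
  R_total = R_in + R_glass + R_air + R_glass + R_out
  R_total = 0.108 + 0.0172 + 0.143 + 0.0172 + 0.033 = 0.3184 m^2K/W
U-value = 1 / R_total = 1 / 0.3184 = 3.141 W/m^2K

3.141 W/m^2K


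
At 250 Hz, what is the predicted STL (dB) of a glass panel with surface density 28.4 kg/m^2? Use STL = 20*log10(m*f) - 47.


Mass law: STL = 20 * log10(m * f) - 47
  m * f = 28.4 * 250 = 7100
  log10(7100) = 3.85126
  STL = 20 * 3.85126 - 47 = 77.0252 - 47 = 30.0 dB

30.0 dB


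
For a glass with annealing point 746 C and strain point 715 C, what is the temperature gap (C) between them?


Gap = T_anneal - T_strain:
  gap = 746 - 715 = 31 C

31 C


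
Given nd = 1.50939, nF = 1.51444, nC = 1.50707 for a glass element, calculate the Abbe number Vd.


Abbe number formula: Vd = (nd - 1) / (nF - nC)
  nd - 1 = 1.50939 - 1 = 0.50939
  nF - nC = 1.51444 - 1.50707 = 0.00737
  Vd = 0.50939 / 0.00737 = 69.12

69.12


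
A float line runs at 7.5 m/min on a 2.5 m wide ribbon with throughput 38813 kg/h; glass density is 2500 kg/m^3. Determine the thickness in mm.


Ribbon cross-section from mass balance:
  Volume rate = throughput / density = 38813 / 2500 = 15.5252 m^3/h
  thickness = volume rate / (speed * 60 * width), i.e.
  thickness = throughput / (60 * speed * width * density) * 1000
  thickness = 38813 / (60 * 7.5 * 2.5 * 2500) * 1000 = 13.8 mm

13.8 mm


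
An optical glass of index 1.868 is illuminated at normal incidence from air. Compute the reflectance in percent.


Fresnel reflectance at normal incidence:
  R = ((n - 1)/(n + 1))^2
  (n - 1)/(n + 1) = (1.868 - 1)/(1.868 + 1) = 0.30265
  R = 0.30265^2 = 0.091597
  R(%) = 0.091597 * 100 = 9.16%

9.16%


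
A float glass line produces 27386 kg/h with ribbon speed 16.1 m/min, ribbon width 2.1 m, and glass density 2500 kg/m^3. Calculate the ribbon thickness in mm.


Ribbon cross-section from mass balance:
  Volume rate = throughput / density = 27386 / 2500 = 10.9544 m^3/h
  thickness = volume rate / (speed * 60 * width), i.e.
  thickness = throughput / (60 * speed * width * density) * 1000
  thickness = 27386 / (60 * 16.1 * 2.1 * 2500) * 1000 = 5.4 mm

5.4 mm


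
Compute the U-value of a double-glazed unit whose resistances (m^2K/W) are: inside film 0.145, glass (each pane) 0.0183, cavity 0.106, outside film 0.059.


Total thermal resistance (series):
  R_total = R_in + R_glass + R_air + R_glass + R_out
  R_total = 0.145 + 0.0183 + 0.106 + 0.0183 + 0.059 = 0.3466 m^2K/W
U-value = 1 / R_total = 1 / 0.3466 = 2.885 W/m^2K

2.885 W/m^2K


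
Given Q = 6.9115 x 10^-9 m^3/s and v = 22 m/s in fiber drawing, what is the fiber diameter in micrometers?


Cross-sectional area from continuity:
  A = Q / v = 6.9115 x 10^-9 / 22 = 3.141591 x 10^-10 m^2
Diameter from circular cross-section:
  d = sqrt(4A / pi) * 10^6 (m -> um)
  d = sqrt(4 * 3.141591 x 10^-10 / pi) * 10^6 = 20.0 um

20.0 um


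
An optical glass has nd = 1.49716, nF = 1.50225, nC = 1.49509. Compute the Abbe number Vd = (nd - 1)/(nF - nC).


Abbe number formula: Vd = (nd - 1) / (nF - nC)
  nd - 1 = 1.49716 - 1 = 0.49716
  nF - nC = 1.50225 - 1.49509 = 0.00716
  Vd = 0.49716 / 0.00716 = 69.44

69.44


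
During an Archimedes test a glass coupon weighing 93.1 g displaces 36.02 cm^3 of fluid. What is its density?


Use the definition of density:
  rho = mass / volume
  rho = 93.1 / 36.02 = 2.585 g/cm^3

2.585 g/cm^3


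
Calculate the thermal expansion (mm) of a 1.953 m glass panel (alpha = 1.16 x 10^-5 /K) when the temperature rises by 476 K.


Thermal expansion formula: dL = alpha * L0 * dT
  dL = (1.16 x 10^-5) * 1.953 * 476 = 0.01078368 m
Convert to mm: 0.01078368 * 1000 = 10.7837 mm

10.7837 mm


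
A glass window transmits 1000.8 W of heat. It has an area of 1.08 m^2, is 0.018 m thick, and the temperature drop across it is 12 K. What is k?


Fourier's law rearranged: k = Q * t / (A * dT)
  Numerator = 1000.8 * 0.018 = 18.0144
  Denominator = 1.08 * 12 = 12.96
  k = 18.0144 / 12.96 = 1.39 W/mK

1.39 W/mK


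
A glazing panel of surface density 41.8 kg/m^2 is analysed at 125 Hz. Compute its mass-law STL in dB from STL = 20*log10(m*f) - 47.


Mass law: STL = 20 * log10(m * f) - 47
  m * f = 41.8 * 125 = 5225
  log10(5225) = 3.71809
  STL = 20 * 3.71809 - 47 = 74.3618 - 47 = 27.4 dB

27.4 dB


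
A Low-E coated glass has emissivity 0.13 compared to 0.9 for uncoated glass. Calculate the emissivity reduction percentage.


Percentage reduction = (1 - coated/uncoated) * 100
  Ratio = 0.13 / 0.9 = 0.1444
  Reduction = (1 - 0.1444) * 100 = 85.6%

85.6%


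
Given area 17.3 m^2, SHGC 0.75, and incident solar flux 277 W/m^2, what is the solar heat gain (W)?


Solar heat gain: Q = Area * SHGC * Irradiance
  Q = 17.3 * 0.75 * 277 = 3594.1 W

3594.1 W


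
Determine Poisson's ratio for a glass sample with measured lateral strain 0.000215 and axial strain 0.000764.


Poisson's ratio: nu = lateral strain / axial strain
  nu = 0.000215 / 0.000764 = 0.2814

0.2814


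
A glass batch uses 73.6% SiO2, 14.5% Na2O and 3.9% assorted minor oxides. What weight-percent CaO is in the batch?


Pieces sum to 100%:
  CaO = 100 - (SiO2 + Na2O + others)
  CaO = 100 - (73.6 + 14.5 + 3.9) = 8.0%

8.0%


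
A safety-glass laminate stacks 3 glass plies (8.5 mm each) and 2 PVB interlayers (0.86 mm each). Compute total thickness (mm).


Total thickness = glass contribution + PVB contribution
  Glass: 3 * 8.5 = 25.5 mm
  PVB: 2 * 0.86 = 1.72 mm
  Total = 25.5 + 1.72 = 27.22 mm

27.22 mm


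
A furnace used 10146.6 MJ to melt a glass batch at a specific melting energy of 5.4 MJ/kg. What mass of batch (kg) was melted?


Rearrange E = m * s for m:
  m = E / s
  m = 10146.6 / 5.4 = 1879.0 kg

1879.0 kg


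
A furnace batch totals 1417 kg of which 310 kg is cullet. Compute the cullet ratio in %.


Cullet ratio = (cullet mass / total batch mass) * 100
  Ratio = 310 / 1417 * 100 = 21.88%

21.88%


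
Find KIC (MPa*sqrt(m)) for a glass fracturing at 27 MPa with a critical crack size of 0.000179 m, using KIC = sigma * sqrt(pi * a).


Fracture toughness: KIC = sigma * sqrt(pi * a)
  pi * a = pi * 0.000179 = 0.000562345
  sqrt(pi * a) = 0.023714
  KIC = 27 * 0.023714 = 0.64 MPa*sqrt(m)

0.64 MPa*sqrt(m)


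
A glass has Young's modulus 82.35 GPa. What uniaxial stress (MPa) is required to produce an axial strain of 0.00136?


Rearrange E = sigma / epsilon:
  sigma = E * epsilon
  E (MPa) = 82.35 * 1000 = 82350
  sigma = 82350 * 0.00136 = 112.0 MPa

112.0 MPa


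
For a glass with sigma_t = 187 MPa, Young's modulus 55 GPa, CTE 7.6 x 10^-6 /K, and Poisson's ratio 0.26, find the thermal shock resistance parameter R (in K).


Thermal shock resistance: R = sigma * (1 - nu) / (E * alpha)
  Numerator = 187 * (1 - 0.26) = 138.38
  Denominator = 55 * 1000 * (7.6 x 10^-6) = 0.418
  R = 138.38 / 0.418 = 331.1 K

331.1 K


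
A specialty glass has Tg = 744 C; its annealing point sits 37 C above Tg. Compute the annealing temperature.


The annealing temperature is Tg plus the offset:
  T_anneal = 744 + 37 = 781 C

781 C


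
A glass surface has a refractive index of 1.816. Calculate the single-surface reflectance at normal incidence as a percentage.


Fresnel reflectance at normal incidence:
  R = ((n - 1)/(n + 1))^2
  (n - 1)/(n + 1) = (1.816 - 1)/(1.816 + 1) = 0.289773
  R = 0.289773^2 = 0.0839684
  R(%) = 0.0839684 * 100 = 8.397%

8.397%


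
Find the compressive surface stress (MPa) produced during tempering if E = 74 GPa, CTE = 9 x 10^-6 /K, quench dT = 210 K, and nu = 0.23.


Tempering stress: sigma = E * alpha * dT / (1 - nu)
  E (MPa) = 74 * 1000 = 74000
  Numerator = 74000 * (9 x 10^-6) * 210 = 139.86
  Denominator = 1 - 0.23 = 0.77
  sigma = 139.86 / 0.77 = 181.6 MPa

181.6 MPa


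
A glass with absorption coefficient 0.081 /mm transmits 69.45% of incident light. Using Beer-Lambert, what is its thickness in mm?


Rearrange T = exp(-alpha * thickness):
  thickness = -ln(T) / alpha
  T = 69.45/100 = 0.6945
  ln(T) = -0.36456
  -ln(T) = 0.36456
  thickness = 0.36456 / 0.081 = 4.5 mm

4.5 mm


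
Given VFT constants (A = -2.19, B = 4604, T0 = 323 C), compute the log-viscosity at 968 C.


VFT equation: log(eta) = A + B / (T - T0)
  T - T0 = 968 - 323 = 645
  B / (T - T0) = 4604 / 645 = 7.138
  log(eta) = -2.19 + 7.138 = 4.948

4.948


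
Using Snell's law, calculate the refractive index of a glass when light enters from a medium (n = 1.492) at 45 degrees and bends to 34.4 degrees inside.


Apply Snell's law: n1 * sin(theta1) = n2 * sin(theta2)
  n2 = n1 * sin(theta1) / sin(theta2)
  sin(45) = 0.707107
  sin(34.4) = 0.564967
  n2 = 1.492 * 0.707107 / 0.564967 = 1.8674

1.8674


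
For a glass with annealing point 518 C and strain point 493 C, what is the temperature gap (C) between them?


Gap = T_anneal - T_strain:
  gap = 518 - 493 = 25 C

25 C


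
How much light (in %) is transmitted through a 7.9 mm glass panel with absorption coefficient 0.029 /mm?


Beer-Lambert law: T = exp(-alpha * thickness)
  exponent = -0.029 * 7.9 = -0.2291
  T = exp(-0.2291) = 0.7952
  Percentage = 0.7952 * 100 = 79.52%

79.52%


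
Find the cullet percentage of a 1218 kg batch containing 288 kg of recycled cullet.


Cullet ratio = (cullet mass / total batch mass) * 100
  Ratio = 288 / 1218 * 100 = 23.65%

23.65%


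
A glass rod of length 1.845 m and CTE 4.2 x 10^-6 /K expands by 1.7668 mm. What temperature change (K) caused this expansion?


Rearrange dL = alpha * L0 * dT for dT:
  dT = dL / (alpha * L0)
  dL (m) = 1.7668 / 1000 = 0.0017668
  dT = 0.0017668 / ((4.2 x 10^-6) * 1.845) = 228.0 K

228.0 K


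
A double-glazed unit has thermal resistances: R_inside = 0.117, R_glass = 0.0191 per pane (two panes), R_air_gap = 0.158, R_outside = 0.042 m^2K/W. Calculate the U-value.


Total thermal resistance (series):
  R_total = R_in + R_glass + R_air + R_glass + R_out
  R_total = 0.117 + 0.0191 + 0.158 + 0.0191 + 0.042 = 0.3552 m^2K/W
U-value = 1 / R_total = 1 / 0.3552 = 2.815 W/m^2K

2.815 W/m^2K


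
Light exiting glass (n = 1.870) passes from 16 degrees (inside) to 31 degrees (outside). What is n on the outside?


Apply Snell's law: n1 * sin(theta1) = n2 * sin(theta2)
  n2 = n1 * sin(theta1) / sin(theta2)
  sin(16) = 0.275637
  sin(31) = 0.515038
  n2 = 1.870 * 0.275637 / 0.515038 = 1.0008

1.0008


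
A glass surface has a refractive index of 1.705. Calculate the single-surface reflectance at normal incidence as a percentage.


Fresnel reflectance at normal incidence:
  R = ((n - 1)/(n + 1))^2
  (n - 1)/(n + 1) = (1.705 - 1)/(1.705 + 1) = 0.260628
  R = 0.260628^2 = 0.067927
  R(%) = 0.067927 * 100 = 6.793%

6.793%


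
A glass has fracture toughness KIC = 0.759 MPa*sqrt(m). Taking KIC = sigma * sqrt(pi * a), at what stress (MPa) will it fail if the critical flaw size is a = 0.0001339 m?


Rearrange KIC = sigma * sqrt(pi * a):
  sigma = KIC / sqrt(pi * a)
  sqrt(pi * 0.0001339) = 0.02051
  sigma = 0.759 / 0.02051 = 37.01 MPa

37.01 MPa


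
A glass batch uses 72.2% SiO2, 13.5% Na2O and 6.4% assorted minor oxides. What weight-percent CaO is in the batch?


Pieces sum to 100%:
  CaO = 100 - (SiO2 + Na2O + others)
  CaO = 100 - (72.2 + 13.5 + 6.4) = 7.9%

7.9%


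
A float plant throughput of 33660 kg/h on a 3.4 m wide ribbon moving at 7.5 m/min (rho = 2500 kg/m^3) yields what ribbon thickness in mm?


Ribbon cross-section from mass balance:
  Volume rate = throughput / density = 33660 / 2500 = 13.464 m^3/h
  thickness = volume rate / (speed * 60 * width), i.e.
  thickness = throughput / (60 * speed * width * density) * 1000
  thickness = 33660 / (60 * 7.5 * 3.4 * 2500) * 1000 = 8.8 mm

8.8 mm


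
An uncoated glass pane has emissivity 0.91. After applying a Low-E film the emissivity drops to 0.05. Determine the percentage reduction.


Percentage reduction = (1 - coated/uncoated) * 100
  Ratio = 0.05 / 0.91 = 0.0549
  Reduction = (1 - 0.0549) * 100 = 94.5%

94.5%


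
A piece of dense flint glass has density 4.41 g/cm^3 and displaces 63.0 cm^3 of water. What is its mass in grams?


Rearrange rho = m / V:
  m = rho * V
  m = 4.41 * 63.0 = 277.83 g

277.83 g


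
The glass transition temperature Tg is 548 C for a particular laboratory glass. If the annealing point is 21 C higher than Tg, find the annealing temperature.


The annealing temperature is Tg plus the offset:
  T_anneal = 548 + 21 = 569 C

569 C


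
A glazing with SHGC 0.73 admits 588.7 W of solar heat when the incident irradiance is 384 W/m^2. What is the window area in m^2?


Rearrange Q = Area * SHGC * Irradiance:
  Area = Q / (SHGC * Irradiance)
  Area = 588.7 / (0.73 * 384) = 2.1 m^2

2.1 m^2


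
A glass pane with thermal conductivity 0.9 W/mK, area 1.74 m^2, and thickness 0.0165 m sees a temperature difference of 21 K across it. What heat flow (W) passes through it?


Fourier's law: Q = k * A * dT / t
  Q = 0.9 * 1.74 * 21 / 0.0165
  Q = 32.886 / 0.0165 = 1993.1 W

1993.1 W


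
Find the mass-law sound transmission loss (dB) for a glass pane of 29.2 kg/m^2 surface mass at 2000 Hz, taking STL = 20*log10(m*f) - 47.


Mass law: STL = 20 * log10(m * f) - 47
  m * f = 29.2 * 2000 = 58400
  log10(58400) = 4.76641
  STL = 20 * 4.76641 - 47 = 95.3282 - 47 = 48.3 dB

48.3 dB
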